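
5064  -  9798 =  - 4734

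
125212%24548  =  2472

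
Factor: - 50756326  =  -2^1*83^1*305761^1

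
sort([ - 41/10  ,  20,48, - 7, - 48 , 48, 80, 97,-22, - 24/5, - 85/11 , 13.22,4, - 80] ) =[- 80, - 48, - 22, - 85/11, - 7, - 24/5,  -  41/10, 4, 13.22, 20,48, 48, 80, 97 ] 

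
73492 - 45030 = 28462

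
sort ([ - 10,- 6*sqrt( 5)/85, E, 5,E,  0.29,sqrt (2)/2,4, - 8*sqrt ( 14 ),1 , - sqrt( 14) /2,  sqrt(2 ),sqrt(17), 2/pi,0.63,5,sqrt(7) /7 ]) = [ - 8*sqrt(14 ),-10 , - sqrt(14)/2 ,- 6*sqrt( 5)/85,0.29,sqrt(7) /7,0.63, 2/pi , sqrt ( 2) /2, 1,sqrt( 2),E,E,4,sqrt(17 ),5, 5]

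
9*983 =8847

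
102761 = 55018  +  47743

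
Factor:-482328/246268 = - 2^1*3^3*7^1*193^(-1) = - 378/193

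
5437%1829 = 1779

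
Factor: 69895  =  5^1 * 7^1*1997^1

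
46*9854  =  453284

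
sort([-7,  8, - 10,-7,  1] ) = [ - 10, - 7, - 7, 1,8]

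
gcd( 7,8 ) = 1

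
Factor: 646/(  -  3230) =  - 1/5 = -5^( - 1 )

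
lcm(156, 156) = 156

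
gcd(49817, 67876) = 1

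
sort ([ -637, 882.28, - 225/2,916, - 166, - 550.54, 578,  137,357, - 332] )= [ - 637, - 550.54, - 332 , - 166,-225/2,137, 357,578,882.28, 916]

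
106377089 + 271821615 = 378198704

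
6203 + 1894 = 8097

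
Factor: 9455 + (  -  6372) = 3083=3083^1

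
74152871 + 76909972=151062843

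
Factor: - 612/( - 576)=2^( - 4)*17^1 = 17/16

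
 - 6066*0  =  0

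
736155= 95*7749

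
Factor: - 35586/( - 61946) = 3^3 *47^( - 1 ) = 27/47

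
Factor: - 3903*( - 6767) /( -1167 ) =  - 8803867/389 = - 67^1*101^1*389^(-1 )*1301^1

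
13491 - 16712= -3221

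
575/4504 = 575/4504 = 0.13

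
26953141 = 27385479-432338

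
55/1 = 55 = 55.00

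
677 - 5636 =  - 4959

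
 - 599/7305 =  - 599/7305 = - 0.08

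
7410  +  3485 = 10895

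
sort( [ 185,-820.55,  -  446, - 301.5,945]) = [-820.55,-446, - 301.5,185 , 945] 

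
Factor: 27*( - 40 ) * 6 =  - 6480=- 2^4  *3^4 * 5^1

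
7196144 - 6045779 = 1150365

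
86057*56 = 4819192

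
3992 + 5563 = 9555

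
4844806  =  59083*82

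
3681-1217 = 2464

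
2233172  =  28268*79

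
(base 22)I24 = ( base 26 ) coo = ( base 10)8760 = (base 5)240020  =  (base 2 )10001000111000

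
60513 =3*20171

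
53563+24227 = 77790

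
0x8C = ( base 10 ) 140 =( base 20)70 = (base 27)55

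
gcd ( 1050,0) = 1050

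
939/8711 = 939/8711 = 0.11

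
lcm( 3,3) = 3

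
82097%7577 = 6327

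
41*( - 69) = -2829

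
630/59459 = 630/59459  =  0.01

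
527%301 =226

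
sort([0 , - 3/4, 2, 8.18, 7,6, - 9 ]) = [ - 9, - 3/4,0,2,6,7,8.18 ] 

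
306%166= 140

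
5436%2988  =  2448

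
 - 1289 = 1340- 2629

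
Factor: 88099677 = 3^3*61^1*149^1*359^1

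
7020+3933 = 10953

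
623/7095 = 623/7095 = 0.09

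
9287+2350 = 11637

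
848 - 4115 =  - 3267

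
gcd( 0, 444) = 444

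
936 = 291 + 645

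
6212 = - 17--6229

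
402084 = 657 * 612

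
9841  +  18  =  9859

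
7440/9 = 826 + 2/3 = 826.67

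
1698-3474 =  - 1776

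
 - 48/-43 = 1+5/43 = 1.12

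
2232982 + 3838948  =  6071930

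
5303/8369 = 5303/8369=0.63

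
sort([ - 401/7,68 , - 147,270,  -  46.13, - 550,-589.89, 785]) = [ - 589.89, - 550, - 147 , - 401/7,-46.13, 68,270, 785]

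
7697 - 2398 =5299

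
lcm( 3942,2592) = 189216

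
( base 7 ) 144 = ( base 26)33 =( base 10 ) 81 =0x51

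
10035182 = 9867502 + 167680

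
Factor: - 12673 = -19^1*23^1*29^1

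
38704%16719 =5266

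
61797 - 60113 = 1684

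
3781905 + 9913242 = 13695147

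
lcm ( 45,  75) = 225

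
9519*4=38076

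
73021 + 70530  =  143551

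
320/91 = 3 + 47/91 = 3.52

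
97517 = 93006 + 4511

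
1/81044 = 1/81044=0.00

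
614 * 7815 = 4798410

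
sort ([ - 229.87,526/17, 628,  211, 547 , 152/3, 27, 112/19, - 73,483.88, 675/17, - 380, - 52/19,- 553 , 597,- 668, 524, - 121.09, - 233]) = [ - 668,  -  553, - 380,- 233, - 229.87, - 121.09,-73,- 52/19,112/19,27,526/17, 675/17 , 152/3, 211, 483.88, 524,547,597,  628 ] 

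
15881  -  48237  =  -32356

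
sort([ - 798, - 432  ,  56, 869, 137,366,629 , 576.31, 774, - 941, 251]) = [ - 941, - 798, - 432, 56, 137,251, 366, 576.31, 629, 774,869]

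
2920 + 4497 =7417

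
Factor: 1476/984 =2^( - 1 )*3^1 = 3/2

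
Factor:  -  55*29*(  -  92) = 146740=   2^2*5^1 * 11^1*23^1*29^1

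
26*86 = 2236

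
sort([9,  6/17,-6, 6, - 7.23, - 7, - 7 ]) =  [  -  7.23, - 7, - 7,-6, 6/17, 6, 9 ]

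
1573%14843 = 1573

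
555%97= 70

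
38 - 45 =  - 7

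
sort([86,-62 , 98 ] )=[ - 62,86, 98 ]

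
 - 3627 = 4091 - 7718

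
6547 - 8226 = -1679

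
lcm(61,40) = 2440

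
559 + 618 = 1177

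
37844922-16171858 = 21673064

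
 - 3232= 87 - 3319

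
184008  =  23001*8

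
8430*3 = 25290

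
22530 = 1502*15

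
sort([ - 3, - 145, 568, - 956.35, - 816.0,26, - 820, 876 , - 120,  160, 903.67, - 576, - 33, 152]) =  [ - 956.35, - 820,  -  816.0,- 576,- 145, - 120, - 33, -3,26,152, 160,568,876 , 903.67]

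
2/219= 2/219= 0.01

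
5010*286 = 1432860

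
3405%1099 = 108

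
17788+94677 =112465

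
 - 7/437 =-7/437 = -0.02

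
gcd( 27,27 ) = 27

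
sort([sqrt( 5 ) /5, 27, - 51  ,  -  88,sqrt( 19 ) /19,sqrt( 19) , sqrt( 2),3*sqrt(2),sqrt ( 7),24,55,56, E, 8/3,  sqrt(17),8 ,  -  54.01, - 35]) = [ - 88, - 54.01 , - 51, - 35, sqrt( 19 )/19, sqrt( 5)/5,  sqrt( 2), sqrt( 7),8/3, E,  sqrt( 17 ), 3*sqrt( 2) , sqrt(19), 8, 24, 27,55, 56 ]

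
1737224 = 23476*74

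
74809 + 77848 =152657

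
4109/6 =684 + 5/6 = 684.83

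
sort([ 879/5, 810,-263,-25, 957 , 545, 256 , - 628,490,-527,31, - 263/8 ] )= [ - 628, - 527,-263, - 263/8,- 25, 31, 879/5, 256,490, 545, 810,957] 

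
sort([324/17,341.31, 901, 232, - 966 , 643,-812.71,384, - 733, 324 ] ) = [ - 966 ,-812.71,-733, 324/17, 232,324, 341.31, 384, 643, 901]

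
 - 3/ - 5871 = 1/1957 = 0.00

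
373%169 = 35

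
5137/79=5137/79 =65.03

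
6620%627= 350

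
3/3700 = 3/3700 =0.00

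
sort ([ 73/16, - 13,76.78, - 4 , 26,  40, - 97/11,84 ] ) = [-13, - 97/11,  -  4,  73/16,26,40,76.78,84]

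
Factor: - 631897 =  - 7^1 * 90271^1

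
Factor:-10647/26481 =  - 3^1*13^1 *97^ (  -  1)  =  -39/97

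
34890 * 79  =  2756310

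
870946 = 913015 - 42069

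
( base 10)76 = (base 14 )56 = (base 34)28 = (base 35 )26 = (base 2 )1001100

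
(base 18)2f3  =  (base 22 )1jj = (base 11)768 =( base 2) 1110011001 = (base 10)921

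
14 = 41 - 27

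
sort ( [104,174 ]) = [104, 174] 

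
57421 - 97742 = -40321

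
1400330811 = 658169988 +742160823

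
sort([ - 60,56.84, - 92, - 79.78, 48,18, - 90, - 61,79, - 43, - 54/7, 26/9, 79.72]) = [ - 92, - 90, - 79.78, - 61, - 60,-43, - 54/7, 26/9, 18, 48, 56.84,79,79.72]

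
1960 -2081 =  - 121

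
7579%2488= 115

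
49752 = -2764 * ( - 18)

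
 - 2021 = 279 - 2300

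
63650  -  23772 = 39878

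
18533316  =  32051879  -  13518563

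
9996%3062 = 810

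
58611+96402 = 155013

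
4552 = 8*569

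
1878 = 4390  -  2512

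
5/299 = 5/299= 0.02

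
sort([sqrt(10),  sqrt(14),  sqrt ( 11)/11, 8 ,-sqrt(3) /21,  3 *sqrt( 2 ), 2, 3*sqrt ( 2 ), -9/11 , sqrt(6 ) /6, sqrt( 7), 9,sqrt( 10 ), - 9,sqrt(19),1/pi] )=[-9, - 9/11, - sqrt(3 ) /21,sqrt( 11 )/11 , 1/pi, sqrt( 6 ) /6, 2,sqrt( 7), sqrt( 10 ), sqrt(10 ), sqrt( 14) , 3 * sqrt( 2 ), 3 * sqrt( 2),  sqrt( 19 ),8,9]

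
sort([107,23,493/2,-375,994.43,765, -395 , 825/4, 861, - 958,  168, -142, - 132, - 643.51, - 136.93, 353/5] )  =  [- 958, - 643.51,-395, - 375, - 142, - 136.93, - 132,23,353/5,107,168 , 825/4,493/2 , 765, 861, 994.43 ] 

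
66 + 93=159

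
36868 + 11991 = 48859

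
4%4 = 0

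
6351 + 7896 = 14247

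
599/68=599/68 = 8.81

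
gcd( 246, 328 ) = 82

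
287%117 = 53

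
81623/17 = 4801+6/17 = 4801.35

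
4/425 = 4/425  =  0.01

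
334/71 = 4 + 50/71=4.70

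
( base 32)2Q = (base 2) 1011010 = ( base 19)4E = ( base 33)2o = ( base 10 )90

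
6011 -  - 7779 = 13790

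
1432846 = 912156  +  520690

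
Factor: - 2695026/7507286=  -  1347513/3753643 = - 3^1 *449171^1 * 3753643^ ( - 1) 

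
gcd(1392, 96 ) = 48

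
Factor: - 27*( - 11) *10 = 2^1*3^3*5^1 * 11^1= 2970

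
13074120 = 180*72634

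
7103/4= 1775  +  3/4 = 1775.75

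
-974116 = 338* ( - 2882)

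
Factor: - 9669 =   -  3^1*11^1*293^1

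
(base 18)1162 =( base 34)5EA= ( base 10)6266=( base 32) 63q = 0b1100001111010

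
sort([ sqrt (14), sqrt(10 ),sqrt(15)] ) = [sqrt( 10 ),sqrt(14) , sqrt ( 15 )]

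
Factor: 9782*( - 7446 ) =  - 2^2*3^1*17^1 * 67^1*73^2 = - 72836772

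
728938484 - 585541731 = 143396753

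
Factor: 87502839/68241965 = 3^1*5^(  -  1 )*11^( - 1 )*151^1*193163^1 * 1240763^( - 1 ) 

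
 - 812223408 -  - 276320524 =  - 535902884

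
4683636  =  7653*612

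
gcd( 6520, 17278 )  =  326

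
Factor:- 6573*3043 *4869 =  - 3^3*7^1*17^1*179^1*313^1*541^1  =  - 97387980291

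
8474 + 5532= 14006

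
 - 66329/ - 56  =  1184 + 25/56 = 1184.45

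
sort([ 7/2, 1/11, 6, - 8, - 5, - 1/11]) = [ - 8, - 5, - 1/11, 1/11, 7/2 , 6] 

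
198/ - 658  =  -99/329 =- 0.30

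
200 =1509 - 1309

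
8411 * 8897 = 74832667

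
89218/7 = 12745 + 3/7  =  12745.43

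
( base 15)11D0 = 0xED3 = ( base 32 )3MJ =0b111011010011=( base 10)3795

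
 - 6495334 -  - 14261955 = 7766621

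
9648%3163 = 159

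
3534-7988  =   - 4454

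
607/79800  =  607/79800 = 0.01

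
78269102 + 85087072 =163356174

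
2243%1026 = 191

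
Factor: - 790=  - 2^1*5^1 * 79^1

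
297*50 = 14850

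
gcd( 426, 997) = 1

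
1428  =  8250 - 6822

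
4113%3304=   809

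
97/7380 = 97/7380 = 0.01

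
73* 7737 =564801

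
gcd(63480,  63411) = 69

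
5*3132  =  15660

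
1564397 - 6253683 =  - 4689286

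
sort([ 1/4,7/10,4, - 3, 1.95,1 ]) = [ - 3,1/4 , 7/10,1,1.95,4]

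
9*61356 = 552204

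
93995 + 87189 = 181184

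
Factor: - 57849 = -3^1*11^1*1753^1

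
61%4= 1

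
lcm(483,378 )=8694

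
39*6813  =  265707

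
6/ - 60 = -1/10 = - 0.10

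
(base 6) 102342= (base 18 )17D8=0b10000010010110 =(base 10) 8342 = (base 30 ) 982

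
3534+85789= 89323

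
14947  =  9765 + 5182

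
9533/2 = 4766 + 1/2 = 4766.50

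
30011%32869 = 30011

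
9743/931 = 9743/931 = 10.47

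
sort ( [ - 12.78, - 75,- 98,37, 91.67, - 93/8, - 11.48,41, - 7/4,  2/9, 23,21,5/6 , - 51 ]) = [ - 98,-75, - 51, - 12.78, - 93/8, - 11.48, - 7/4,2/9, 5/6,21,23, 37, 41,91.67 ] 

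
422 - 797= - 375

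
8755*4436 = 38837180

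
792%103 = 71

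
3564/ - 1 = - 3564/1 = - 3564.00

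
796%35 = 26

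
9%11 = 9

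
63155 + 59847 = 123002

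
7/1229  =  7/1229 = 0.01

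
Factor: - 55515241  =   - 55515241^1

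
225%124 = 101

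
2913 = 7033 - 4120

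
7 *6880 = 48160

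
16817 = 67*251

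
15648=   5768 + 9880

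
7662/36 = 212+5/6 = 212.83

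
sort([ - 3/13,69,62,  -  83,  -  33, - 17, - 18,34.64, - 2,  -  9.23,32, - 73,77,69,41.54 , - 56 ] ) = [ - 83,-73, - 56, -33, - 18 , -17, - 9.23, - 2, - 3/13,32,  34.64, 41.54,  62,69,69,77]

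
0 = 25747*0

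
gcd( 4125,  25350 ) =75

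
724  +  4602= 5326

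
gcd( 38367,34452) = 783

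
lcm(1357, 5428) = 5428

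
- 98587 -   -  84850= - 13737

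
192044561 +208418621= 400463182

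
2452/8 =306 + 1/2 =306.50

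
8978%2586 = 1220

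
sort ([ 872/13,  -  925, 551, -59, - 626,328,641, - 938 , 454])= [- 938, - 925, - 626, - 59, 872/13, 328,454,551,641 ] 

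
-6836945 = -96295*71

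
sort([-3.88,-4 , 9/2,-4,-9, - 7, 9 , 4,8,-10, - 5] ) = [-10, - 9,- 7,-5, - 4,-4, - 3.88,4 , 9/2,8,9] 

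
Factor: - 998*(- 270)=2^2*3^3*5^1*499^1 =269460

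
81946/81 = 1011+55/81 = 1011.68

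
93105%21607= 6677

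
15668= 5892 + 9776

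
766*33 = 25278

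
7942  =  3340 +4602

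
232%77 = 1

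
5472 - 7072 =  - 1600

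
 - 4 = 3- 7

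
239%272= 239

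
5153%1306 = 1235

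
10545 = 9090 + 1455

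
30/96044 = 15/48022 = 0.00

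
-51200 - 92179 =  - 143379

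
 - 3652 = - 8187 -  - 4535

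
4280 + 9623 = 13903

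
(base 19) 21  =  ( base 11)36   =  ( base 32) 17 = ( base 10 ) 39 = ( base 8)47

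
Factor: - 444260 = - 2^2*5^1 * 97^1*229^1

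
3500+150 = 3650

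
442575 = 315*1405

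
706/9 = 706/9= 78.44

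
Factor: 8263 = 8263^1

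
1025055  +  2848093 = 3873148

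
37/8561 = 37/8561 = 0.00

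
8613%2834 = 111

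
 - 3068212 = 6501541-9569753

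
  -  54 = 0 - 54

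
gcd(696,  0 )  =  696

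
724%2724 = 724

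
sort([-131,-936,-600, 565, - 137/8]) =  [- 936, - 600, - 131, -137/8,565]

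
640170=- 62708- - 702878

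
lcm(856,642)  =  2568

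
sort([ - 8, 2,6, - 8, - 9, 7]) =[-9, - 8,  -  8,  2,6, 7] 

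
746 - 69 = 677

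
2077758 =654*3177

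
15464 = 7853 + 7611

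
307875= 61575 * 5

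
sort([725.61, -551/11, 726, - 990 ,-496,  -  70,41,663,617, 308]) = [ - 990, - 496, -70,-551/11, 41 , 308, 617, 663,725.61,726]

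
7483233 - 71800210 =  - 64316977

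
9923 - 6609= 3314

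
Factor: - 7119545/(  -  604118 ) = 2^(-1) * 5^1*23^ ( - 2)*571^( - 1 ) * 1423909^1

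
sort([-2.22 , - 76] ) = [-76,-2.22] 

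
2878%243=205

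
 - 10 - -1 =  - 9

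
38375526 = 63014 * 609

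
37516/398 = 18758/199 = 94.26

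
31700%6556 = 5476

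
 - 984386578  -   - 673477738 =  - 310908840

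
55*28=1540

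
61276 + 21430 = 82706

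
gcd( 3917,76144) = 1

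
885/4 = 885/4  =  221.25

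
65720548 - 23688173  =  42032375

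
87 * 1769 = 153903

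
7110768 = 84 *84652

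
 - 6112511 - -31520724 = 25408213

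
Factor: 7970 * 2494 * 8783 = 2^2*5^1*29^1*43^1*797^1*8783^1 = 174581271940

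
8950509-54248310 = - 45297801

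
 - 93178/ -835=111+493/835 =111.59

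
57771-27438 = 30333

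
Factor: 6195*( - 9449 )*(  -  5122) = 299824234710 = 2^1 * 3^1*5^1*7^1*11^1*13^1*59^1*197^1 * 859^1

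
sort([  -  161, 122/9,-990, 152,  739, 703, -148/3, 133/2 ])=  [- 990, - 161, - 148/3,122/9, 133/2,152,703,739] 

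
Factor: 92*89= 8188 = 2^2*23^1*89^1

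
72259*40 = 2890360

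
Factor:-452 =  - 2^2*113^1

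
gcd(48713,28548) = 1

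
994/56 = 71/4=17.75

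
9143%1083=479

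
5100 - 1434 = 3666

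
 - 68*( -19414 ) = 1320152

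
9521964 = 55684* 171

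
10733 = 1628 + 9105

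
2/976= 1/488= 0.00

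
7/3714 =7/3714 = 0.00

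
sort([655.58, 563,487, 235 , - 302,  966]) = [ - 302,235,487, 563, 655.58,966 ] 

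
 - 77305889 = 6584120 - 83890009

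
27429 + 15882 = 43311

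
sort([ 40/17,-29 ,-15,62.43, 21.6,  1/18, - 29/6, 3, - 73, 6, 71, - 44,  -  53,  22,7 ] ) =[-73, - 53,  -  44,  -  29, - 15 ,-29/6, 1/18,40/17,3, 6,7,21.6,22, 62.43,71 ] 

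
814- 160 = 654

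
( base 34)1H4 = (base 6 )12014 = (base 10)1738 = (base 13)A39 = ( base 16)6ca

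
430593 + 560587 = 991180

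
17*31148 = 529516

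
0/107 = 0 = 0.00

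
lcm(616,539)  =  4312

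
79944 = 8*9993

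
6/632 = 3/316 =0.01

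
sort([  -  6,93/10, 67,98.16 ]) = [-6, 93/10,67, 98.16 ] 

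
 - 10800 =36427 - 47227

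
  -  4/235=  -  1 + 231/235 = - 0.02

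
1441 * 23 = 33143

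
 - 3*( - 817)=2451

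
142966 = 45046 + 97920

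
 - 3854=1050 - 4904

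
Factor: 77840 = 2^4*5^1*7^1*139^1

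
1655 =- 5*(  -  331) 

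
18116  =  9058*2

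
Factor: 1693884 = 2^2*3^1*141157^1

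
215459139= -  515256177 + 730715316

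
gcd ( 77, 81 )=1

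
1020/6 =170 = 170.00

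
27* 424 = 11448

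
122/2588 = 61/1294  =  0.05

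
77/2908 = 77/2908=0.03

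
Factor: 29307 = 3^1*9769^1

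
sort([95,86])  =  [ 86 , 95 ]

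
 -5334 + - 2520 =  - 7854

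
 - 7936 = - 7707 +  -229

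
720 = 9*80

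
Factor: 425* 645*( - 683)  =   - 3^1 * 5^3*17^1*43^1*683^1=   - 187227375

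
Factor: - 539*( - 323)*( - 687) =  - 119604639= -3^1*7^2*11^1*17^1 * 19^1 * 229^1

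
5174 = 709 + 4465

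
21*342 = 7182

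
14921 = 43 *347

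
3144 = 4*786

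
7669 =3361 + 4308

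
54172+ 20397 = 74569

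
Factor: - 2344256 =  - 2^6*36629^1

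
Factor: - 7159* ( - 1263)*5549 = 3^1*31^1*179^1*421^1*7159^1 = 50173042533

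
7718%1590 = 1358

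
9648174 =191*50514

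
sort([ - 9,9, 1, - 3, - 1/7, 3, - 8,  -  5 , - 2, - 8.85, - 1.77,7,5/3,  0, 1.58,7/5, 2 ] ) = [ - 9, - 8.85 ,  -  8,-5 , - 3, - 2,-1.77, - 1/7,0,1 , 7/5, 1.58,5/3,2, 3 , 7 , 9 ] 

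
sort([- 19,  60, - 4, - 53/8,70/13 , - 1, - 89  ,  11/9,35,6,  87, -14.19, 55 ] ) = [- 89, - 19, - 14.19,-53/8 , - 4, - 1,11/9, 70/13, 6,35,55,60, 87 ] 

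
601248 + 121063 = 722311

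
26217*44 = 1153548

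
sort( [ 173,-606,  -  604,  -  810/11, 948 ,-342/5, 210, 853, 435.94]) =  [ - 606, -604, -810/11, - 342/5,173 , 210 , 435.94 , 853, 948]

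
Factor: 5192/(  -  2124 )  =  -22/9 = - 2^1*3^ (  -  2)*11^1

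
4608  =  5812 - 1204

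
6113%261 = 110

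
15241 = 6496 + 8745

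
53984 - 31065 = 22919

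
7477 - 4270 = 3207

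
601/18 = 33+7/18= 33.39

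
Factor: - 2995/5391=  - 3^(  -  2)*5^1 = - 5/9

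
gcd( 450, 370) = 10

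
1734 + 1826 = 3560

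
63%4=3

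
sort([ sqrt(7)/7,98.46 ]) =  [sqrt (7) /7, 98.46 ]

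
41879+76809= 118688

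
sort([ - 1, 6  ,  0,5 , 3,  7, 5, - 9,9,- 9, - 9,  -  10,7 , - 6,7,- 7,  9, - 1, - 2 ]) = [ - 10, - 9, - 9, - 9 , - 7, - 6,-2, - 1, - 1,0,3,  5, 5, 6, 7 , 7,  7,9, 9] 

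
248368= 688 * 361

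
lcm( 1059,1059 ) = 1059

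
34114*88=3002032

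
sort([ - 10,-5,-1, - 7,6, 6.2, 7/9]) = [ - 10 ,-7,  -  5, - 1, 7/9, 6, 6.2] 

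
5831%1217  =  963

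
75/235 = 15/47 = 0.32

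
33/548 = 33/548 = 0.06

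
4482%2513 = 1969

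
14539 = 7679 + 6860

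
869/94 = 9 + 23/94 = 9.24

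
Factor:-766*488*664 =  -2^7*61^1*83^1*383^1 =- 248208512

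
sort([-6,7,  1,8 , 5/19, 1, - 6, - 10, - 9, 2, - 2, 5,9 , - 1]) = [ - 10, - 9, - 6  , - 6 ,-2, - 1 , 5/19, 1,1,2,  5,7,8, 9]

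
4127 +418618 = 422745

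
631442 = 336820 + 294622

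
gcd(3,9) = 3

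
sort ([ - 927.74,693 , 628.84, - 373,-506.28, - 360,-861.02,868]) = [ - 927.74,-861.02, - 506.28,- 373, - 360  ,  628.84,693 , 868]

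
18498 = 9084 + 9414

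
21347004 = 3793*5628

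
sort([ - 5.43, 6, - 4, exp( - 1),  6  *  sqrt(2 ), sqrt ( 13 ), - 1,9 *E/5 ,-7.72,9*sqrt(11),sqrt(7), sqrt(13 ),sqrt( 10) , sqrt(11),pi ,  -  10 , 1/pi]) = [ - 10,  -  7.72 ,-5.43,-4 , - 1, 1/pi,exp(-1 ),sqrt (7 ), pi,sqrt(10),sqrt (11),sqrt ( 13 ), sqrt ( 13 ),9*E/5 , 6, 6*sqrt(2 ) , 9*sqrt(11 )]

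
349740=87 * 4020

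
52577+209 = 52786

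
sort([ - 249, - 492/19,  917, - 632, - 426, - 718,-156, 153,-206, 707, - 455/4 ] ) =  [ - 718, - 632, - 426, - 249, - 206 , - 156,  -  455/4, - 492/19, 153, 707,917] 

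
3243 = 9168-5925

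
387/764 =387/764 = 0.51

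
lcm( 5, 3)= 15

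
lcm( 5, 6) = 30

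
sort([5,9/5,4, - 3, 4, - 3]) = [ - 3, - 3,9/5, 4,4,5]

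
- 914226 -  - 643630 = - 270596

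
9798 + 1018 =10816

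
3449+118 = 3567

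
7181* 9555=68614455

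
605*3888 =2352240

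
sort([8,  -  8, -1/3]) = [ - 8,  -  1/3,8]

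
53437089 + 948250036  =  1001687125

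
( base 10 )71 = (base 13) 56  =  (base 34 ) 23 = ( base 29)2D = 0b1000111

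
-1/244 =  - 1 + 243/244  =  -0.00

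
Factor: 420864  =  2^10*3^1*137^1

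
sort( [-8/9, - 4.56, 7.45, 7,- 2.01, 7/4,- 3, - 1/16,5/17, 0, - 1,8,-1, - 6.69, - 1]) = [- 6.69,-4.56, -3, - 2.01,-1,- 1, - 1, - 8/9,-1/16, 0, 5/17,7/4, 7,7.45,8]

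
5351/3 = 5351/3 = 1783.67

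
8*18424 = 147392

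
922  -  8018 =  -  7096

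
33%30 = 3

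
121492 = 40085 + 81407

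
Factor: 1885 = 5^1 * 13^1*29^1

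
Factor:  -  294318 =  - 2^1*3^2*83^1*197^1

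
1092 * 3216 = 3511872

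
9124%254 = 234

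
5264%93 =56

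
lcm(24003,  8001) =24003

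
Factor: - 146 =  - 2^1 * 73^1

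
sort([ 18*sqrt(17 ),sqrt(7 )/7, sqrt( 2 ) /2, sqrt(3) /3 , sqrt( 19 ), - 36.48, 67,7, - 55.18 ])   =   [- 55.18, - 36.48,sqrt(7 ) /7 , sqrt(3)/3, sqrt(2)/2,sqrt(19),7, 67,  18*sqrt(17 )]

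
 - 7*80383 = - 562681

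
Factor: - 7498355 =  - 5^1 * 139^1*10789^1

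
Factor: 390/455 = 2^1*3^1*7^(-1)  =  6/7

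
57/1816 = 57/1816= 0.03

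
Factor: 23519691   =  3^2*13^1*41^1 * 4903^1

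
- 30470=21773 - 52243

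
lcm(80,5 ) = 80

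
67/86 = 67/86 = 0.78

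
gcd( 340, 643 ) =1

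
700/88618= 350/44309=0.01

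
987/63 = 47/3 = 15.67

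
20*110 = 2200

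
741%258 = 225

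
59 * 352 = 20768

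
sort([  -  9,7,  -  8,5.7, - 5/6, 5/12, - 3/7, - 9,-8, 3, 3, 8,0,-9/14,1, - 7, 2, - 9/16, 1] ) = [ - 9,  -  9,  -  8, - 8, - 7, - 5/6, - 9/14 ,  -  9/16, - 3/7, 0, 5/12, 1,1, 2, 3, 3,5.7,  7, 8 ] 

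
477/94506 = 159/31502 = 0.01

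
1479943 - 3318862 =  - 1838919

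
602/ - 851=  - 602/851 =-0.71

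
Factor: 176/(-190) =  -2^3 * 5^( - 1 )*11^1*19^(-1)=-88/95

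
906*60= 54360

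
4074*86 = 350364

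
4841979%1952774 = 936431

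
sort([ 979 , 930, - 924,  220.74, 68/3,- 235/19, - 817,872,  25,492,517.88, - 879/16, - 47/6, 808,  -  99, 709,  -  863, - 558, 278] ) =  [ - 924 , - 863, - 817 , - 558 , - 99, - 879/16,-235/19, - 47/6,  68/3, 25,  220.74,278, 492, 517.88,709, 808 , 872, 930, 979 ]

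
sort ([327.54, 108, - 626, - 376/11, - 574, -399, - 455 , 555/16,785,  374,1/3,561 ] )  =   [  -  626,- 574,-455,-399, - 376/11,1/3,555/16 , 108, 327.54,374,561, 785 ]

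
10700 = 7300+3400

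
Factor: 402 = 2^1 *3^1 * 67^1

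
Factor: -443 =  - 443^1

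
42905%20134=2637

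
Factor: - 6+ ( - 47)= - 53^1  =  -53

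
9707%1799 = 712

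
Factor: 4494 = 2^1*3^1*7^1*107^1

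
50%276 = 50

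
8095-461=7634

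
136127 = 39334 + 96793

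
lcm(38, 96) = 1824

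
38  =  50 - 12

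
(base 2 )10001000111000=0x2238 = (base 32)8HO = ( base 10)8760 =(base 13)3CAB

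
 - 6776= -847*8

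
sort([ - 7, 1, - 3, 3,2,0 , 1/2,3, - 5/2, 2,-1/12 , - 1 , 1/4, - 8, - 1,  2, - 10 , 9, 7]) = [-10, - 8, - 7, - 3, - 5/2, - 1 ,-1, - 1/12,0 , 1/4,  1/2,1,2,2 , 2,3,  3, 7,9]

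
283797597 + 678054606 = 961852203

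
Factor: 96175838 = 2^1*11^1*103^1* 42443^1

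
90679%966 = 841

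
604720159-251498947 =353221212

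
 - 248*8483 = - 2103784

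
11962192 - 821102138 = -809139946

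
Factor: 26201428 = 2^2* 11^1*59^1 * 10093^1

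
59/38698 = 59/38698= 0.00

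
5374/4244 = 1 + 565/2122  =  1.27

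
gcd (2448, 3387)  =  3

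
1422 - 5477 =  - 4055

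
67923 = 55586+12337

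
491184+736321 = 1227505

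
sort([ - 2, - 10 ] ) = [ - 10,  -  2]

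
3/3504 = 1/1168=0.00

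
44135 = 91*485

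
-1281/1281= - 1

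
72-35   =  37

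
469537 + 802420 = 1271957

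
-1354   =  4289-5643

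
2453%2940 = 2453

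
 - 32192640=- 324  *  99360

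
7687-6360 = 1327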